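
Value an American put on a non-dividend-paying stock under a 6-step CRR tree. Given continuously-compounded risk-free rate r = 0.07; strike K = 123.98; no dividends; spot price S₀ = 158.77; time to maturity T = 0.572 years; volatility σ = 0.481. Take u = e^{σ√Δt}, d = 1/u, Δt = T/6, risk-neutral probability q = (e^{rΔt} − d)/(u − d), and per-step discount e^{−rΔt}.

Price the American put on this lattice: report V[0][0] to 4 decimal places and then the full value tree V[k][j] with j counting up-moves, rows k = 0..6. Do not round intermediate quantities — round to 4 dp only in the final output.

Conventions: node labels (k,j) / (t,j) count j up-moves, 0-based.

Δt=0.09533  u=1.16011  d=0.86199  q=0.48540  discount=0.99335
step 6 (expiry): payoffs max(K−S,0) = 58.8508 36.3257 6.0102 0.0000 0.0000 0.0000 0.0000
k=5: (k=5,j=0): S=75.5569, K−S=48.4231, hold=47.5985 ⇒ V=48.4231 exercise | (k=5,j=1): S=101.6885, K−S=22.2915, hold=21.4669 ⇒ V=22.2915 exercise | (k=5,j=2): S=136.8578, K−S=0.0000, hold=3.0723 ⇒ V=3.0723 continue | (k=5,j=3): S=184.1905, K−S=0.0000, hold=0.0000 ⇒ V=0.0000 continue | (k=5,j=4): S=247.8934, K−S=0.0000, hold=0.0000 ⇒ V=0.0000 continue | (k=5,j=5): S=333.6280, K−S=0.0000, hold=0.0000 ⇒ V=0.0000 continue
k=4: (k=4,j=0): S=87.6543, K−S=36.3257, hold=35.5011 ⇒ V=36.3257 exercise | (k=4,j=1): S=117.9698, K−S=6.0102, hold=12.8763 ⇒ V=12.8763 continue | (k=4,j=2): S=158.7700, K−S=0.0000, hold=1.5705 ⇒ V=1.5705 continue | (k=4,j=3): S=213.6811, K−S=0.0000, hold=0.0000 ⇒ V=0.0000 continue | (k=4,j=4): S=287.5833, K−S=0.0000, hold=0.0000 ⇒ V=0.0000 continue
k=3: (k=3,j=0): S=101.6885, K−S=22.2915, hold=24.7775 ⇒ V=24.7775 continue | (k=3,j=1): S=136.8578, K−S=0.0000, hold=7.3393 ⇒ V=7.3393 continue | (k=3,j=2): S=184.1905, K−S=0.0000, hold=0.8028 ⇒ V=0.8028 continue | (k=3,j=3): S=247.8934, K−S=0.0000, hold=0.0000 ⇒ V=0.0000 continue
k=2: (k=2,j=0): S=117.9698, K−S=6.0102, hold=16.2045 ⇒ V=16.2045 continue | (k=2,j=1): S=158.7700, K−S=0.0000, hold=4.1388 ⇒ V=4.1388 continue | (k=2,j=2): S=213.6811, K−S=0.0000, hold=0.4104 ⇒ V=0.4104 continue
k=1: (k=1,j=0): S=136.8578, K−S=0.0000, hold=10.2790 ⇒ V=10.2790 continue | (k=1,j=1): S=184.1905, K−S=0.0000, hold=2.3135 ⇒ V=2.3135 continue
k=0: (k=0,j=0): S=158.7700, K−S=0.0000, hold=6.3699 ⇒ V=6.3699 continue

price = 6.3699
tree:
6.3699
10.2790 2.3135
16.2045 4.1388 0.4104
24.7775 7.3393 0.8028 0.0000
36.3257 12.8763 1.5705 0.0000 0.0000
48.4231 22.2915 3.0723 0.0000 0.0000 0.0000
58.8508 36.3257 6.0102 0.0000 0.0000 0.0000 0.0000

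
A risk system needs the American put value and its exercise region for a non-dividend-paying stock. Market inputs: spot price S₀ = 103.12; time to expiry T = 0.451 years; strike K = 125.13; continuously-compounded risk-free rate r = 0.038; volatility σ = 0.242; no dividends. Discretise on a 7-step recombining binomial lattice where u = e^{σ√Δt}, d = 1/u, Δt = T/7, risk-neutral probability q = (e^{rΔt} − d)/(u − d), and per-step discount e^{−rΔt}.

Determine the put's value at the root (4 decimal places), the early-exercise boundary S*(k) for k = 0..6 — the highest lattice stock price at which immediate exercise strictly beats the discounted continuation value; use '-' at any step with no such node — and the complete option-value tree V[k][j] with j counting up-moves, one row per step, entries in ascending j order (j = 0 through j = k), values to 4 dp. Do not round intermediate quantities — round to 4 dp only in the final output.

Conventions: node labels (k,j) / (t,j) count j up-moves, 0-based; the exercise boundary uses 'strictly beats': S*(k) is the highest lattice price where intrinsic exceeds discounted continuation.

price = 22.1522
boundary = - 96.9763 103.1200 96.9763 103.1200 109.6529 116.5996
tree:
22.1522
28.1537 16.3675
33.9313 22.0100 10.9070
39.3647 28.1537 15.8676 6.0897
44.4744 33.9313 22.0100 9.9140 2.3646
49.2797 39.3647 28.1537 15.4771 4.5002 0.2793
53.7987 44.4744 33.9313 22.0100 8.5304 0.5651 0.0000
58.0485 49.2797 39.3647 28.1537 15.4771 1.1435 0.0000 0.0000

params: Δt=0.06443 u=1.06335 d=0.94042 q=0.50459 e^(-rΔt)=0.99755
t_7 payoffs: 58.0485 49.2797 39.3647 28.1537 15.4771 1.1435 0.0000 0.0000
t_6: node(6,0) S=71.3313 payoff=53.7987 vs cont=53.4927 → 53.7987 [stop]  node(6,1) S=80.6556 payoff=44.4744 vs cont=44.1684 → 44.4744 [stop]  node(6,2) S=91.1987 payoff=33.9313 vs cont=33.6253 → 33.9313 [stop]  node(6,3) S=103.1200 payoff=22.0100 vs cont=21.7040 → 22.0100 [stop]  node(6,4) S=116.5996 payoff=8.5304 vs cont=8.2244 → 8.5304 [stop]  node(6,5) S=131.8413 payoff=0.0000 vs cont=0.5651 → 0.5651 [wait]  node(6,6) S=149.0753 payoff=0.0000 vs cont=0.0000 → 0.0000 [wait]  ⇒ S*(6)=116.5996
t_5: node(5,0) S=75.8503 payoff=49.2797 vs cont=48.9737 → 49.2797 [stop]  node(5,1) S=85.7653 payoff=39.3647 vs cont=39.0587 → 39.3647 [stop]  node(5,2) S=96.9763 payoff=28.1537 vs cont=27.8477 → 28.1537 [stop]  node(5,3) S=109.6529 payoff=15.4771 vs cont=15.1711 → 15.4771 [stop]  node(5,4) S=123.9865 payoff=1.1435 vs cont=4.5002 → 4.5002 [wait]  node(5,5) S=140.1937 payoff=0.0000 vs cont=0.2793 → 0.2793 [wait]  ⇒ S*(5)=109.6529
t_4: node(4,0) S=80.6556 payoff=44.4744 vs cont=44.1684 → 44.4744 [stop]  node(4,1) S=91.1987 payoff=33.9313 vs cont=33.6253 → 33.9313 [stop]  node(4,2) S=103.1200 payoff=22.0100 vs cont=21.7040 → 22.0100 [stop]  node(4,3) S=116.5996 payoff=8.5304 vs cont=9.9140 → 9.9140 [wait]  node(4,4) S=131.8413 payoff=0.0000 vs cont=2.3646 → 2.3646 [wait]  ⇒ S*(4)=103.1200
t_3: node(3,0) S=85.7653 payoff=39.3647 vs cont=39.0587 → 39.3647 [stop]  node(3,1) S=96.9763 payoff=28.1537 vs cont=27.8477 → 28.1537 [stop]  node(3,2) S=109.6529 payoff=15.4771 vs cont=15.8676 → 15.8676 [wait]  node(3,3) S=123.9865 payoff=1.1435 vs cont=6.0897 → 6.0897 [wait]  ⇒ S*(3)=96.9763
t_2: node(2,0) S=91.1987 payoff=33.9313 vs cont=33.6253 → 33.9313 [stop]  node(2,1) S=103.1200 payoff=22.0100 vs cont=21.9006 → 22.0100 [stop]  node(2,2) S=116.5996 payoff=8.5304 vs cont=10.9070 → 10.9070 [wait]  ⇒ S*(2)=103.1200
t_1: node(1,0) S=96.9763 payoff=28.1537 vs cont=27.8477 → 28.1537 [stop]  node(1,1) S=109.6529 payoff=15.4771 vs cont=16.3675 → 16.3675 [wait]  ⇒ S*(1)=96.9763
t_0: node(0,0) S=103.1200 payoff=22.0100 vs cont=22.1522 → 22.1522 [wait]  ⇒ S*(0)=-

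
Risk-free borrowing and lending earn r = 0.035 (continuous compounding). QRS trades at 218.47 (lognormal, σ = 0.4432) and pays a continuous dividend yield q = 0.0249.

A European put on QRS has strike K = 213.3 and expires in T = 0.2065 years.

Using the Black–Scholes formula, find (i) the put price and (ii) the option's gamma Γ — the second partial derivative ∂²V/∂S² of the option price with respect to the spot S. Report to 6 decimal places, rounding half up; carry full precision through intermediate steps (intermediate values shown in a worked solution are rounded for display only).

σ√T = 0.4432·√0.2065 = 0.201400
d₁ = (ln(S/K) + (r−q+σ²/2)T) / (σ√T) = (ln(218.47/213.3) + (0.035−0.0249+0.4432²/2)·0.2065) / 0.201400 = (0.023949 + 0.022367) / 0.201400 = 0.229969
d₂ = d₁ − σ√T = 0.229969 − 0.201400 = 0.028569
e^{−rT} = 0.992799
e^{−qT} = 0.994871
N(−d₁) = 0.409058,  N(−d₂) = 0.488604
Put price V = K·e^{−rT}·N(−d₂) − S·e^{−qT}·N(−d₁) = 103.468773 − 88.908575 = 14.560198
φ(d₁) = (1/√(2π))·e^{−d₁²/2} = 0.388531
Γ = e^{−qT}·φ(d₁) / (S·σ·√T) = 0.008785

price = 14.560198
Γ = 0.008785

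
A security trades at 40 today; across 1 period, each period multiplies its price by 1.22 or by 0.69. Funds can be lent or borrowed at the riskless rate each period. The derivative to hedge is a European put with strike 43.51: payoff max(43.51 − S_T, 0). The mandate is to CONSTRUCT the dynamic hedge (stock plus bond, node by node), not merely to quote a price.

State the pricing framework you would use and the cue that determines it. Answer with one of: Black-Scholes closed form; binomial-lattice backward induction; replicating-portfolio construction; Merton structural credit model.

framework: replicating-portfolio construction

Key observation: a price alone would not answer the question — the per-node share/bond construction on the spot-40, 1.22/0.69 tree is required, and only the replicating-portfolio method yields it.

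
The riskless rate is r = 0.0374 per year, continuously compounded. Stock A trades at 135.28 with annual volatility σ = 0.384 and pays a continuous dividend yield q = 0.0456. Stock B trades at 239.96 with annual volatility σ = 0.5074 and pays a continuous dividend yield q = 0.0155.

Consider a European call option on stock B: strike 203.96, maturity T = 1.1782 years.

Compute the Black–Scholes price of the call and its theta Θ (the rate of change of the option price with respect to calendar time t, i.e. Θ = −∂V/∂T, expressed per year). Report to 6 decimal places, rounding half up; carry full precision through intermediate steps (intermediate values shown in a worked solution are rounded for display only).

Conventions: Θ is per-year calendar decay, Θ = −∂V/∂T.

σ√T = 0.5074·√1.1782 = 0.550757
d₁ = (ln(S/K) + (r−q+σ²/2)T) / (σ√T) = (ln(239.96/203.96) + (0.0374−0.0155+0.5074²/2)·1.1782) / 0.550757 = (0.162548 + 0.177469) / 0.550757 = 0.617364
d₂ = d₁ − σ√T = 0.617364 − 0.550757 = 0.066607
e^{−rT} = 0.956892
e^{−qT} = 0.981904
N(d₁) = 0.731503,  N(d₂) = 0.526553
Call price V = S·e^{−qT}·N(d₁) − K·e^{−rT}·N(d₂) = 172.354905 − 102.766093 = 69.588812
φ(d₁) = (1/√(2π))·e^{−d₁²/2} = 0.329721
Θ = −S·e^{−qT}·φ(d₁)·σ/(2√T) + q·S·e^{−qT}·N(d₁) − r·K·e^{−rT}·N(d₂) = −18.157899 + 2.671501 − 3.843452 = -19.329850

price = 69.588812
Θ = -19.329850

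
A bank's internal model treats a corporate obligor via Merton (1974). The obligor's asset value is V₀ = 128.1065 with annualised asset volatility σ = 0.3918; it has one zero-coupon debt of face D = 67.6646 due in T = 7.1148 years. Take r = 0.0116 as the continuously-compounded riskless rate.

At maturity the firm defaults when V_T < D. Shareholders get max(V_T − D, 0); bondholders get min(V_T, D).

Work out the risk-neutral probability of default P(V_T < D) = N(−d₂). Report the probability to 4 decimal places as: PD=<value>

Work the structural quantities from V₀ = 128.1065 against face 67.6646:
d₁ = [ln(V₀/D) + (r + σ²/2)T] / (σ√T)
   = [ln(128.1065/67.6646) + (0.0116 + 0.5·0.3918²)·7.1148] / (0.3918·√7.1148)
   = [0.638299 + 0.628618] / 1.045071 = 1.212279
d₂ = d₁ − σ√T = 1.212279 − 1.045071 = 0.167208
risk-neutral PD = N(−d₂) = N(-0.167208) = 0.433603

PD=0.4336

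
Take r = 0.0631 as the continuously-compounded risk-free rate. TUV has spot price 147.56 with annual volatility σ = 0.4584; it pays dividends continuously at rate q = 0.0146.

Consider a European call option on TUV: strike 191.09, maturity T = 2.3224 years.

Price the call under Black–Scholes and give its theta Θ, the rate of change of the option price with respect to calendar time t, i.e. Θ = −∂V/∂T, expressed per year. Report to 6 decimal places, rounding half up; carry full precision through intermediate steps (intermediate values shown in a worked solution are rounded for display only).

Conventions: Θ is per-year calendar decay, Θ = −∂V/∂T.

σ√T = 0.4584·√2.3224 = 0.698575
d₁ = (ln(S/K) + (r−q+σ²/2)T) / (σ√T) = (ln(147.56/191.09) + (0.0631−0.0146+0.4584²/2)·2.3224) / 0.698575 = (-0.258510 + 0.356640) / 0.698575 = 0.140472
d₂ = d₁ − σ√T = 0.140472 − 0.698575 = -0.558103
e^{−rT} = 0.863688
e^{−qT} = 0.966661
N(d₁) = 0.555857,  N(d₂) = 0.288387
Call price V = S·e^{−qT}·N(d₁) − K·e^{−rT}·N(d₂) = 79.287681 − 47.596025 = 31.691656
φ(d₁) = (1/√(2π))·e^{−d₁²/2} = 0.395026
Θ = −S·e^{−qT}·φ(d₁)·σ/(2√T) + q·S·e^{−qT}·N(d₁) − r·K·e^{−rT}·N(d₂) = −8.474505 + 1.157600 − 3.003309 = -10.320214

price = 31.691656
Θ = -10.320214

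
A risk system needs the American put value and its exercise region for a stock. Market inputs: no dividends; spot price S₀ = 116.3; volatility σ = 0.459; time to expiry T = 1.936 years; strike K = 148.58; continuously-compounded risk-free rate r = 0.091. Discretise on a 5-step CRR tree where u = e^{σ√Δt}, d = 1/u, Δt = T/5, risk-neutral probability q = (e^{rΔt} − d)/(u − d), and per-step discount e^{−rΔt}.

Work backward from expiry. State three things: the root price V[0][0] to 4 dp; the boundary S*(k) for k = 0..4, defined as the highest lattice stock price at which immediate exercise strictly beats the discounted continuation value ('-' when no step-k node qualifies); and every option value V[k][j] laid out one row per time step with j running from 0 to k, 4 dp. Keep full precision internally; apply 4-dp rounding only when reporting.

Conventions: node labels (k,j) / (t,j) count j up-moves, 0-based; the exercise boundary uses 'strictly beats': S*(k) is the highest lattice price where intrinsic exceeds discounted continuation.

price = 40.5623
boundary = - 87.4055 65.6898 87.4055 116.3000
tree:
40.5623
61.1745 22.1584
82.8902 37.5773 7.7936
99.2107 61.1745 15.8612 0.0000
111.4764 82.8902 32.2800 0.0000 0.0000
120.6947 99.2107 61.1745 0.0000 0.0000 0.0000

Δt=0.38720  u=1.33058  d=0.75155  q=0.49102  discount=0.96538
step 5 (expiry): payoffs max(K−S,0) = 120.6947 99.2107 61.1745 0.0000 0.0000 0.0000
step 4: (k=4,j=0): S=37.1036, K−S=111.4764, hold=106.3323 ⇒ V=111.4764 exercise | (k=4,j=1): S=65.6898, K−S=82.8902, hold=77.7461 ⇒ V=82.8902 exercise | (k=4,j=2): S=116.3000, K−S=32.2800, hold=30.0589 ⇒ V=32.2800 exercise | (k=4,j=3): S=205.9024, K−S=0.0000, hold=0.0000 ⇒ V=0.0000 continue | (k=4,j=4): S=364.5382, K−S=0.0000, hold=0.0000 ⇒ V=0.0000 continue  boundary S*=116.3000
step 3: (k=3,j=0): S=49.3693, K−S=99.2107, hold=94.0666 ⇒ V=99.2107 exercise | (k=3,j=1): S=87.4055, K−S=61.1745, hold=56.0304 ⇒ V=61.1745 exercise | (k=3,j=2): S=154.7464, K−S=0.0000, hold=15.8612 ⇒ V=15.8612 continue | (k=3,j=3): S=273.9695, K−S=0.0000, hold=0.0000 ⇒ V=0.0000 continue  boundary S*=87.4055
step 2: (k=2,j=0): S=65.6898, K−S=82.8902, hold=77.7461 ⇒ V=82.8902 exercise | (k=2,j=1): S=116.3000, K−S=32.2800, hold=37.5773 ⇒ V=37.5773 continue | (k=2,j=2): S=205.9024, K−S=0.0000, hold=7.7936 ⇒ V=7.7936 continue  boundary S*=65.6898
step 1: (k=1,j=0): S=87.4055, K−S=61.1745, hold=58.5414 ⇒ V=61.1745 exercise | (k=1,j=1): S=154.7464, K−S=0.0000, hold=22.1584 ⇒ V=22.1584 continue  boundary S*=87.4055
step 0: (k=0,j=0): S=116.3000, K−S=32.2800, hold=40.5623 ⇒ V=40.5623 continue  boundary S*=-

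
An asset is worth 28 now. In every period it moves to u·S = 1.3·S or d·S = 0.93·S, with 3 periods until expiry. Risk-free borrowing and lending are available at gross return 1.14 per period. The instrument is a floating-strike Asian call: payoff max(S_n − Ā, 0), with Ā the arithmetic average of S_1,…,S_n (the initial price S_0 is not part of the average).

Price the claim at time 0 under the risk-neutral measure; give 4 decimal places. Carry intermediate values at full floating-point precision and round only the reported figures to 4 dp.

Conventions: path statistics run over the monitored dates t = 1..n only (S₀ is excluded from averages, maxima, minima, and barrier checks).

With p* = (R−d)/(u−d) = 0.5676, sum probability × payoff across the paths and divide by R^3.
Enumerate all 2^3 = 8 price paths (U = up ×1.3, D = down ×0.93); each path with k up-moves has probability p*^k·(1−p*)^(3−k).
DDD: Ā=24.2597, payoff=0.0000, prob=0.080864
UDD: Ā=33.9115, payoff=0.0000, prob=0.106134
DUD: Ā=30.4581, payoff=1.0242, prob=0.106134
UUD: Ā=42.5759, payoff=1.4317, prob=0.139301
DDU: Ā=27.2465, payoff=4.2358, prob=0.106134
UDU: Ā=38.0865, payoff=5.9211, prob=0.139301
DUU: Ā=34.6332, payoff=9.3744, prob=0.139301
UUU: Ā=48.4120, payoff=13.1040, prob=0.182832
Price = Σ prob·payoff / R^3 = 5.284217 / 1.481544 = 3.5667

price = 3.5667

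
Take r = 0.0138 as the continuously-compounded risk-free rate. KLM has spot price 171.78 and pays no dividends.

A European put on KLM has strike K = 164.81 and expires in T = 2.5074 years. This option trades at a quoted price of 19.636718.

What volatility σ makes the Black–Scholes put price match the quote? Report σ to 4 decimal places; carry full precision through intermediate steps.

At σ = 0.2449 the Black–Scholes value reproduces the quote:
σ√T = 0.2449·√2.5074 = 0.387794
d₁ = (ln(S/K) + (r+σ²/2)T) / (σ√T) = (ln(171.78/164.81) + (0.0138+0.2449²/2)·2.5074) / 0.387794 = (0.041421 + 0.109794) / 0.387794 = 0.389938
d₂ = d₁ − σ√T = 0.389938 − 0.387794 = 0.002144
e^{−rT} = 0.965990
N(−d₁) = 0.348291,  N(−d₂) = 0.499145
V = K·e^{−rT}·N(−d₂) − S·N(−d₁) = 79.466198 − 59.829480 = 19.636718 (equal to the quote); since ∂V/∂σ > 0 for all σ, the implied volatility is unique

sigma = 0.2449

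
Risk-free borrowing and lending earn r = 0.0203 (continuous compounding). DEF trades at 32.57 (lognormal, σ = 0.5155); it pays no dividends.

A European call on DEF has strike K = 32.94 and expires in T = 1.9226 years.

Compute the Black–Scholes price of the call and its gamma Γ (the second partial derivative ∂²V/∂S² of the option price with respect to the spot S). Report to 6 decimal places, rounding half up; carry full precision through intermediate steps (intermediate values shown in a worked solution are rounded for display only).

price = 9.421090
Γ = 0.015843

σ√T = 0.5155·√1.9226 = 0.714781
d₁ = (ln(S/K) + (r+σ²/2)T) / (σ√T) = (ln(32.57/32.94) + (0.0203+0.5155²/2)·1.9226) / 0.714781 = (-0.011296 + 0.294485) / 0.714781 = 0.396189
d₂ = d₁ − σ√T = 0.396189 − 0.714781 = -0.318592
e^{−rT} = 0.961723
N(d₁) = 0.654017,  N(d₂) = 0.375018
Call price V = S·N(d₁) − K·e^{−rT}·N(d₂) = 21.301345 − 11.880255 = 9.421090
φ(d₁) = (1/√(2π))·e^{−d₁²/2} = 0.368829
Γ = φ(d₁) / (S·σ·√T) = 0.015843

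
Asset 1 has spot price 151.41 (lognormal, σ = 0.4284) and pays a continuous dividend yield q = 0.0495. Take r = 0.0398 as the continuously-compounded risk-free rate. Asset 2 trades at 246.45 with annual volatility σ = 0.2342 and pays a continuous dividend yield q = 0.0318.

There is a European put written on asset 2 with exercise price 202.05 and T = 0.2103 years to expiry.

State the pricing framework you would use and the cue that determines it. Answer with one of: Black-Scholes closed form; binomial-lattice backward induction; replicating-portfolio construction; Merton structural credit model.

framework: Black-Scholes closed form

Key observation: the instrument is a plain European put (strike 202.05) on a lognormal asset; the exact continuous-time formula applies directly.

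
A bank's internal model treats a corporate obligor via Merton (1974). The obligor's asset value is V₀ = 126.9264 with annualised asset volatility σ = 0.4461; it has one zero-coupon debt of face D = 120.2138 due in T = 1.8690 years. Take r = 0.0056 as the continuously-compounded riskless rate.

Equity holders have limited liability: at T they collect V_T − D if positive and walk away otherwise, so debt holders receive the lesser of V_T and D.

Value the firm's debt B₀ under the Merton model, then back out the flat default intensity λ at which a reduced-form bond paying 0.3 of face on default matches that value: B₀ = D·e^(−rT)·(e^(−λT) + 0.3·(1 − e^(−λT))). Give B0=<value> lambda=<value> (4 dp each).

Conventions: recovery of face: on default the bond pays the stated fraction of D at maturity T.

B0=93.3278 lambda=0.1969

Apply the equity-as-call identities (strike 120.2138, horizon 1.8690 years):
d₁ = [ln(V₀/D) + (r + σ²/2)T] / (σ√T)
   = [ln(126.9264/120.2138) + (0.0056 + 0.5·0.4461²)·1.8690] / (0.4461·√1.8690)
   = [0.054336 + 0.196437] / 0.609869 = 0.411190
d₂ = d₁ − σ√T = 0.411190 − 0.609869 = -0.198679
N(d₁) = 0.659533,  N(d₂) = 0.421257,  e^(−rT) = 0.989588
E₀ = V₀·N(d₁) − D·e^(−rT)·N(d₂)
   = 126.9264·0.659533 − 120.2138·0.989588·0.421257 = 33.598587
B₀ = V₀ − E₀ = 126.9264 − 33.598587 = 93.327813
e^(−λT) = (B₀·e^(rT)/D − 0.3)/(1 − 0.3) = (93.3278·1.010521/120.2138 − 0.3)/0.7 = 0.69216674
λ = −ln(0.69216674)/1.8690 = 0.196858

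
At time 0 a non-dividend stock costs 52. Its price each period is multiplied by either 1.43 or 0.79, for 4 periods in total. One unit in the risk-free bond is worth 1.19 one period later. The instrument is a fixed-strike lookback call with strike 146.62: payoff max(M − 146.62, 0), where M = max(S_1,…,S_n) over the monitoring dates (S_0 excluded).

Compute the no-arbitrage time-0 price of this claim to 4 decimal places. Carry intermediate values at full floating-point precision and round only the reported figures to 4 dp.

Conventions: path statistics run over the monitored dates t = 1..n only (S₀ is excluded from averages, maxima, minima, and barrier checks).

price = 5.6374

With p* = (R−d)/(u−d) = 0.6250, sum probability × payoff across the paths and divide by R^4.
Enumerate all 2^4 = 16 price paths (U = up ×1.43, D = down ×0.79); each path with k up-moves has probability p*^k·(1−p*)^(4−k).
DDDD: M=41.0800, payoff=0.0000, prob=0.019775
UDDD: M=74.3600, payoff=0.0000, prob=0.032959
DUDD: M=58.7444, payoff=0.0000, prob=0.032959
UUDD: M=106.3348, payoff=0.0000, prob=0.054932
DDUD: M=46.4081, payoff=0.0000, prob=0.032959
UDUD: M=84.0045, payoff=0.0000, prob=0.054932
DUUD: M=84.0045, payoff=0.0000, prob=0.054932
UUUD: M=152.0588, payoff=5.4388, prob=0.091553
DDDU: M=41.0800, payoff=0.0000, prob=0.032959
UDDU: M=74.3600, payoff=0.0000, prob=0.054932
DUDU: M=66.3635, payoff=0.0000, prob=0.054932
UUDU: M=120.1264, payoff=0.0000, prob=0.091553
DDUU: M=66.3635, payoff=0.0000, prob=0.054932
UDUU: M=120.1264, payoff=0.0000, prob=0.091553
DUUU: M=120.1264, payoff=0.0000, prob=0.091553
UUUU: M=217.4440, payoff=70.8240, prob=0.152588
Price = Σ prob·payoff / R^4 = 11.304823 / 2.005339 = 5.6374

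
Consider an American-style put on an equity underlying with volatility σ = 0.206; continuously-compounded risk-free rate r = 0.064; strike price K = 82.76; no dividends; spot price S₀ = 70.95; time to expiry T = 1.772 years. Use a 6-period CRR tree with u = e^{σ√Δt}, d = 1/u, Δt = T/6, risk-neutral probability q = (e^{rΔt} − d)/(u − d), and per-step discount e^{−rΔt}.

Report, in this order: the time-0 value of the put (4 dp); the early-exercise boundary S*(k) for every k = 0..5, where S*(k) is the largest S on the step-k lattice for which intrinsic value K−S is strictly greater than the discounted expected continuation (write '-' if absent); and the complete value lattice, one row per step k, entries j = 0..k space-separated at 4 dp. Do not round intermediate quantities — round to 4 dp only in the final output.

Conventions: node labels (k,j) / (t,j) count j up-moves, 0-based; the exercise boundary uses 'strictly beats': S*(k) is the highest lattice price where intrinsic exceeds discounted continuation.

price = 12.2027
boundary = - 63.4356 56.7171 63.4356 70.9500 63.4356
tree:
12.2027
19.3244 6.9585
26.0429 11.8714 3.2909
32.0499 19.3244 6.3524 0.9696
37.4206 26.0429 11.8100 2.2309 0.0000
42.2226 32.0499 19.3244 5.1329 0.0000 0.0000
46.5159 37.4206 26.0429 11.8100 0.0000 0.0000 0.0000

params: Δt=0.29533 u=1.11846 d=0.89409 q=0.55709 e^(-rΔt)=0.98128
t_6 payoffs: 46.5159 37.4206 26.0429 11.8100 0.0000 0.0000 0.0000
t_5: node(5,0) S=40.5374 payoff=42.2226 vs cont=40.6730 → 42.2226 [stop]  node(5,1) S=50.7101 payoff=32.0499 vs cont=30.5003 → 32.0499 [stop]  node(5,2) S=63.4356 payoff=19.3244 vs cont=17.7748 → 19.3244 [stop]  node(5,3) S=79.3545 payoff=3.4055 vs cont=5.1329 → 5.1329 [wait]  node(5,4) S=99.2682 payoff=0.0000 vs cont=0.0000 → 0.0000 [wait]  node(5,5) S=124.1791 payoff=0.0000 vs cont=0.0000 → 0.0000 [wait]  ⇒ S*(5)=63.4356
t_4: node(4,0) S=45.3394 payoff=37.4206 vs cont=35.8710 → 37.4206 [stop]  node(4,1) S=56.7171 payoff=26.0429 vs cont=24.4933 → 26.0429 [stop]  node(4,2) S=70.9500 payoff=11.8100 vs cont=11.2047 → 11.8100 [stop]  node(4,3) S=88.7546 payoff=0.0000 vs cont=2.2309 → 2.2309 [wait]  node(4,4) S=111.0271 payoff=0.0000 vs cont=0.0000 → 0.0000 [wait]  ⇒ S*(4)=70.9500
t_3: node(3,0) S=50.7101 payoff=32.0499 vs cont=30.5003 → 32.0499 [stop]  node(3,1) S=63.4356 payoff=19.3244 vs cont=17.7748 → 19.3244 [stop]  node(3,2) S=79.3545 payoff=3.4055 vs cont=6.3524 → 6.3524 [wait]  node(3,3) S=99.2682 payoff=0.0000 vs cont=0.9696 → 0.9696 [wait]  ⇒ S*(3)=63.4356
t_2: node(2,0) S=56.7171 payoff=26.0429 vs cont=24.4933 → 26.0429 [stop]  node(2,1) S=70.9500 payoff=11.8100 vs cont=11.8714 → 11.8714 [wait]  node(2,2) S=88.7546 payoff=0.0000 vs cont=3.2909 → 3.2909 [wait]  ⇒ S*(2)=56.7171
t_1: node(1,0) S=63.4356 payoff=19.3244 vs cont=17.8083 → 19.3244 [stop]  node(1,1) S=79.3545 payoff=3.4055 vs cont=6.9585 → 6.9585 [wait]  ⇒ S*(1)=63.4356
t_0: node(0,0) S=70.9500 payoff=11.8100 vs cont=12.2027 → 12.2027 [wait]  ⇒ S*(0)=-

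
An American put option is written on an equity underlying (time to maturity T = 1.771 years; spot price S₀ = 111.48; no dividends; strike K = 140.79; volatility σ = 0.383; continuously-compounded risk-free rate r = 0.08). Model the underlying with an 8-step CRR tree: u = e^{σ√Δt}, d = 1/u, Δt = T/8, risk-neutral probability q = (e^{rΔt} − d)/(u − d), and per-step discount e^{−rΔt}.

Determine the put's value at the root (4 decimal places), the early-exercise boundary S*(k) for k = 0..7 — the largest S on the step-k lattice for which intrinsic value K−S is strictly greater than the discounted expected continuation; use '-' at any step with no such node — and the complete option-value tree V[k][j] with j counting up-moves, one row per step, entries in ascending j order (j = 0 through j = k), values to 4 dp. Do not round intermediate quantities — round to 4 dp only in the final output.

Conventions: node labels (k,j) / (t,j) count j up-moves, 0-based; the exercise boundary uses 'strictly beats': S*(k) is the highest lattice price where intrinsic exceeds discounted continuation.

price = 34.5515
boundary = - 93.0970 77.7453 93.0970 77.7453 93.0970 77.7453 93.0970
tree:
34.5515
47.6930 22.8622
63.0447 33.5883 13.1323
75.8649 47.6930 20.9184 5.9466
86.5710 63.0447 32.2385 10.5360 1.6476
95.5117 75.8649 47.6930 18.1945 3.3837 0.0000
102.9781 86.5710 63.0447 30.2946 6.9491 0.0000 0.0000
109.2132 95.5117 75.8649 47.6930 14.2716 0.0000 0.0000 0.0000
114.4202 102.9781 86.5710 63.0447 29.3100 0.0000 0.0000 0.0000 0.0000

params: Δt=0.22137 u=1.19746 d=0.83510 q=0.50438 e^(-rΔt)=0.98245
t_8 payoffs: 114.4202 102.9781 86.5710 63.0447 29.3100 0.0000 0.0000 0.0000 0.0000
t_7: node(7,0) S=31.5768 payoff=109.2132 vs cont=106.7418 → 109.2132 [stop]  node(7,1) S=45.2783 payoff=95.5117 vs cont=93.0403 → 95.5117 [stop]  node(7,2) S=64.9251 payoff=75.8649 vs cont=73.3934 → 75.8649 [stop]  node(7,3) S=93.0970 payoff=47.6930 vs cont=45.2216 → 47.6930 [stop]  node(7,4) S=133.4929 payoff=7.2971 vs cont=14.2716 → 14.2716 [wait]  node(7,5) S=191.4172 payoff=0.0000 vs cont=0.0000 → 0.0000 [wait]  node(7,6) S=274.4756 payoff=0.0000 vs cont=0.0000 → 0.0000 [wait]  node(7,7) S=393.5741 payoff=0.0000 vs cont=0.0000 → 0.0000 [wait]  ⇒ S*(7)=93.0970
t_6: node(6,0) S=37.8119 payoff=102.9781 vs cont=100.5066 → 102.9781 [stop]  node(6,1) S=54.2190 payoff=86.5710 vs cont=84.0996 → 86.5710 [stop]  node(6,2) S=77.7453 payoff=63.0447 vs cont=60.5732 → 63.0447 [stop]  node(6,3) S=111.4800 payoff=29.3100 vs cont=30.2946 → 30.2946 [wait]  node(6,4) S=159.8526 payoff=0.0000 vs cont=6.9491 → 6.9491 [wait]  node(6,5) S=229.2147 payoff=0.0000 vs cont=0.0000 → 0.0000 [wait]  node(6,6) S=328.6738 payoff=0.0000 vs cont=0.0000 → 0.0000 [wait]  ⇒ S*(6)=77.7453
t_5: node(5,0) S=45.2783 payoff=95.5117 vs cont=93.0403 → 95.5117 [stop]  node(5,1) S=64.9251 payoff=75.8649 vs cont=73.3934 → 75.8649 [stop]  node(5,2) S=93.0970 payoff=47.6930 vs cont=45.7095 → 47.6930 [stop]  node(5,3) S=133.4929 payoff=7.2971 vs cont=18.1945 → 18.1945 [wait]  node(5,4) S=191.4172 payoff=0.0000 vs cont=3.3837 → 3.3837 [wait]  node(5,5) S=274.4756 payoff=0.0000 vs cont=0.0000 → 0.0000 [wait]  ⇒ S*(5)=93.0970
t_4: node(4,0) S=54.2190 payoff=86.5710 vs cont=84.0996 → 86.5710 [stop]  node(4,1) S=77.7453 payoff=63.0447 vs cont=60.5732 → 63.0447 [stop]  node(4,2) S=111.4800 payoff=29.3100 vs cont=32.2385 → 32.2385 [wait]  node(4,3) S=159.8526 payoff=0.0000 vs cont=10.5360 → 10.5360 [wait]  node(4,4) S=229.2147 payoff=0.0000 vs cont=1.6476 → 1.6476 [wait]  ⇒ S*(4)=77.7453
t_3: node(3,0) S=64.9251 payoff=75.8649 vs cont=73.3934 → 75.8649 [stop]  node(3,1) S=93.0970 payoff=47.6930 vs cont=46.6727 → 47.6930 [stop]  node(3,2) S=133.4929 payoff=7.2971 vs cont=20.9184 → 20.9184 [wait]  node(3,3) S=191.4172 payoff=0.0000 vs cont=5.9466 → 5.9466 [wait]  ⇒ S*(3)=93.0970
t_2: node(2,0) S=77.7453 payoff=63.0447 vs cont=60.5732 → 63.0447 [stop]  node(2,1) S=111.4800 payoff=29.3100 vs cont=33.5883 → 33.5883 [wait]  node(2,2) S=159.8526 payoff=0.0000 vs cont=13.1323 → 13.1323 [wait]  ⇒ S*(2)=77.7453
t_1: node(1,0) S=93.0970 payoff=47.6930 vs cont=47.3416 → 47.6930 [stop]  node(1,1) S=133.4929 payoff=7.2971 vs cont=22.8622 → 22.8622 [wait]  ⇒ S*(1)=93.0970
t_0: node(0,0) S=111.4800 payoff=29.3100 vs cont=34.5515 → 34.5515 [wait]  ⇒ S*(0)=-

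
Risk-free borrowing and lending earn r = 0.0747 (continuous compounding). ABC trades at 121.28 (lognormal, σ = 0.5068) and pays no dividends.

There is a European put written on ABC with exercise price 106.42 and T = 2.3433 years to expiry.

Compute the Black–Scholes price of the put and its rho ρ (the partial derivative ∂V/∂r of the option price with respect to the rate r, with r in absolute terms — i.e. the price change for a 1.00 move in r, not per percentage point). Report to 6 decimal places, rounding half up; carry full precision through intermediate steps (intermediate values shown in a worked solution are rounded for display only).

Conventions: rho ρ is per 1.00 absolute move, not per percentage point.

price = 18.113844
ρ = -104.145979

σ√T = 0.5068·√2.3433 = 0.775801
d₁ = (ln(S/K) + (r+σ²/2)T) / (σ√T) = (ln(121.28/106.42) + (0.0747+0.5068²/2)·2.3433) / 0.775801 = (0.130708 + 0.475978) / 0.775801 = 0.782013
d₂ = d₁ − σ√T = 0.782013 − 0.775801 = 0.006212
e^{−rT} = 0.839420
N(−d₁) = 0.217103,  N(−d₂) = 0.497522
Put price V = K·e^{−rT}·N(−d₂) − S·N(−d₁) = 44.444151 − 26.330307 = 18.113844
ρ = −K·T·e^{−rT}·N(−d₂) = -104.145979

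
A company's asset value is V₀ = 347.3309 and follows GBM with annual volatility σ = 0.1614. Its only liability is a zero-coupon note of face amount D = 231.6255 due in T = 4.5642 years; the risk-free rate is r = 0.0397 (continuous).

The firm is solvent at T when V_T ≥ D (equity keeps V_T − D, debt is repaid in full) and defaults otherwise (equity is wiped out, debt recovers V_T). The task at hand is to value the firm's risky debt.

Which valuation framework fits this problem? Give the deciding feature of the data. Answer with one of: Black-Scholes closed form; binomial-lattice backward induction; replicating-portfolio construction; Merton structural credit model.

Key observation: assets follow a GBM and default happens iff V_T < 231.6255; valuing claims on that split (equity as a call, risky debt as the residual) is the structural model's definition.

framework: Merton structural credit model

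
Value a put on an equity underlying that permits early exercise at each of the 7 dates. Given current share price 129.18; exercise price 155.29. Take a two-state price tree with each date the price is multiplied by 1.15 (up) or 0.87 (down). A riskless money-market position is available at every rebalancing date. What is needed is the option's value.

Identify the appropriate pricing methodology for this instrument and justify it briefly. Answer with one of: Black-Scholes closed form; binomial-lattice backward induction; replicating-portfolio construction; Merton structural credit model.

framework: binomial-lattice backward induction

Key observation: the put (strike 155.29 on spot 129.18) is American-style on a 7-step discrete price model, so the early-exercise decision at every node requires stepwise backward valuation — a closed form cannot price the exercise right.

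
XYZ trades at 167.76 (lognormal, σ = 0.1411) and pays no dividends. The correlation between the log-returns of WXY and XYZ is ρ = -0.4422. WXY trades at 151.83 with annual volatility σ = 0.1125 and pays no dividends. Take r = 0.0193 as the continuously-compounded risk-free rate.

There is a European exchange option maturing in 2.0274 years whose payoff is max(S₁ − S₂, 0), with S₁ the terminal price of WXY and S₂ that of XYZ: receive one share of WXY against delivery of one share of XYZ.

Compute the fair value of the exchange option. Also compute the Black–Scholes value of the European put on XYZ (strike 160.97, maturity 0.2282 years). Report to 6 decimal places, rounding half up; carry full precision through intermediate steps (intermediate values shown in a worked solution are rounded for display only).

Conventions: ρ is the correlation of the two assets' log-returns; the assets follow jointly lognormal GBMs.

σ_eff = √(σ₁² + σ₂² − 2ρσ₁σ₂) = √(0.1125² + 0.1411² − 2·-0.4422·0.1125·0.1411) = 0.215880
d₁ = (ln(S₁/S₂) + (q₂ − q₁ + σ_eff²/2)T) / (σ_eff√T) = (ln(151.83/167.76) + (0.0 − 0.0 + 0.023302)·2.0274) / 0.307385 = -0.170894
d₂ = d₁ − σ_eff√T = -0.170894 − 0.307385 = -0.478279
N(d₁) = 0.432154,  N(d₂) = 0.316226
V = S₁·e^{−q₁T}·N(d₁) − S₂·e^{−q₂T}·N(d₂) = 65.613869 − 53.050055 = 12.563814
[vanilla: XYZ put K=160.97]
σ√T = 0.1411·√0.2282 = 0.067404
d₁ = (ln(S/K) + (r+σ²/2)T) / (σ√T) = (ln(167.76/160.97) + (0.0193+0.1411²/2)·0.2282) / 0.067404 = (0.041316 + 0.006676) / 0.067404 = 0.712011
d₂ = d₁ − σ√T = 0.712011 − 0.067404 = 0.644607
e^{−rT} = 0.995605
N(−d₁) = 0.238229,  N(−d₂) = 0.259591
price = K·e^{−rT}·N(−d₂) − S·N(−d₁) = 41.602732 − 39.965311 = 1.637421

exchange price = 12.563814
price(XYZ put K=160.97) = 1.637421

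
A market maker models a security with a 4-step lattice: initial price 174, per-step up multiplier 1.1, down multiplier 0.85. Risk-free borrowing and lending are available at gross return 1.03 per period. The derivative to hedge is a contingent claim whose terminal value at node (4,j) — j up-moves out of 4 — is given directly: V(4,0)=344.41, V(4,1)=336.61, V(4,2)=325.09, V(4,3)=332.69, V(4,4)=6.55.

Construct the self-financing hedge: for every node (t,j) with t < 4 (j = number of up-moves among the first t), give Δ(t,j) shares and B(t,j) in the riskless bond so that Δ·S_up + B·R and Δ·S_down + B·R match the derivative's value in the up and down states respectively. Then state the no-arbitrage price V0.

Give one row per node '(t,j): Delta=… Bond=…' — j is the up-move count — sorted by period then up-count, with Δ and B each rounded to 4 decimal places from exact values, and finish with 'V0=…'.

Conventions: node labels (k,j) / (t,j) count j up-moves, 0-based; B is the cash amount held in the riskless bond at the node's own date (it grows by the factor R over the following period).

(0,0): Delta=-2.5360 Bond=657.6139
(1,0): Delta=-0.0336 Bond=307.2367
(1,1): Delta=-3.2880 Bond=821.2723
(2,0): Delta=-0.3237 Bond=352.9273
(2,1): Delta=0.0536 Bond=302.2696
(2,2): Delta=-4.2921 Bond=1057.3263
(3,0): Delta=-0.2920 Bond=360.1262
(3,1): Delta=-0.3332 Bond=364.8330
(3,2): Delta=0.1699 Bond=290.5340
(3,3): Delta=-5.6330 Bond=1399.5786
V0=216.3556

Since d<R<u, set p* = (R−d)/(u−d) = 0.7200; price each node as the discounted p*-expectation of its children.
At maturity the claim pays: V(4,0)=344.4100, V(4,1)=336.6100, V(4,2)=325.0900, V(4,3)=332.6900, V(4,4)=6.5500
  t=3,j=0: stock 106.8577 → up 117.5435 (V=336.6100), down 90.8291 (V=344.4100). Price 328.9262; hedge Δ=-0.2920, bond B=360.1262.
  t=3,j=1: stock 138.2865 → up 152.1151 (V=325.0900), down 117.5435 (V=336.6100). Price 318.7530; hedge Δ=-0.3332, bond B=364.8330.
  t=3,j=2: stock 178.9590 → up 196.8549 (V=332.6900), down 152.1151 (V=325.0900). Price 320.9340; hedge Δ=0.1699, bond B=290.5340.
  t=3,j=3: stock 231.5940 → up 254.7534 (V=6.5500), down 196.8549 (V=332.6900). Price 95.0186; hedge Δ=-5.6330, bond B=1399.5786.
  t=2,j=0: stock 125.7150 → up 138.2865 (V=318.7530), down 106.8577 (V=328.9262). Price 312.2345; hedge Δ=-0.3237, bond B=352.9273.
  t=2,j=1: stock 162.6900 → up 178.9590 (V=320.9340), down 138.2865 (V=318.7530). Price 310.9935; hedge Δ=0.0536, bond B=302.2696.
  t=2,j=2: stock 210.5400 → up 231.5940 (V=95.0186), down 178.9590 (V=320.9340). Price 153.6650; hedge Δ=-4.2921, bond B=1057.3263.
  t=1,j=0: stock 147.9000 → up 162.6900 (V=310.9935), down 125.7150 (V=312.2345). Price 302.2728; hedge Δ=-0.0336, bond B=307.2367.
  t=1,j=1: stock 191.4000 → up 210.5400 (V=153.6650), down 162.6900 (V=310.9935). Price 191.9582; hedge Δ=-3.2880, bond B=821.2723.
  t=0,j=0: stock 174.0000 → up 191.4000 (V=191.9582), down 147.9000 (V=302.2728). Price 216.3556; hedge Δ=-2.5360, bond B=657.6139.
As a check, the time-0 holding Δ(0,0)·S0 + B(0,0) comes to 216.3556 — exactly V0.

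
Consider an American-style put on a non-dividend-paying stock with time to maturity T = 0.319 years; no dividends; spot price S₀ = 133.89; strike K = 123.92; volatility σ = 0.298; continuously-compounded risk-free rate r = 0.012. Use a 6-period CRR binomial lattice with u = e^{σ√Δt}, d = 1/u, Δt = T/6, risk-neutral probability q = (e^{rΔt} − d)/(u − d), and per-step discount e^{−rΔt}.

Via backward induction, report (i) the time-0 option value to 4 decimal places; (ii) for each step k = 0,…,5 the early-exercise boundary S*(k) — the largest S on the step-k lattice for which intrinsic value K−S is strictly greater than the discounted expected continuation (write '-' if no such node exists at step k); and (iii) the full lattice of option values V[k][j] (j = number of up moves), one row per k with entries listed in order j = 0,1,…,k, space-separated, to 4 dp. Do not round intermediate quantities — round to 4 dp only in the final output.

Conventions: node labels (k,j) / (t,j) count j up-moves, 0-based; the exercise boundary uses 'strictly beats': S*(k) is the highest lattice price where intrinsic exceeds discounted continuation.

price = 4.7159
boundary = - - - - 101.7144 108.9491
tree:
4.7159
7.3059 1.9990
11.0014 3.4300 0.4971
15.9873 5.7736 0.9704 0.0000
22.2056 9.4701 1.8946 0.0000 0.0000
28.9600 14.9709 3.6989 0.0000 0.0000 0.0000
35.2658 22.2056 7.2215 0.0000 0.0000 0.0000 0.0000

Δt=0.05317, u=1.07113, d=0.93360, q=0.48747, disc=e^(-rΔt)=0.99936
k=6 terminal: V=max(K-S,0) → 35.2658 22.2056 7.2215 0.0000 0.0000 0.0000 0.0000
k=5: j=0 S=94.9600 intr=28.9600 cont=28.8810 V=28.9600[EX]; j=1 S=108.9491 intr=14.9709 cont=14.8918 V=14.9709[EX]; j=2 S=124.9990 intr=0.0000 cont=3.6989 V=3.6989[hold]; j=3 S=143.4134 intr=0.0000 cont=0.0000 V=0.0000[hold]; j=4 S=164.5404 intr=0.0000 cont=0.0000 V=0.0000[hold]; j=5 S=188.7798 intr=0.0000 cont=0.0000 V=0.0000[hold]  S*(5)=108.9491
k=4: j=0 S=101.7144 intr=22.2056 cont=22.1266 V=22.2056[EX]; j=1 S=116.6985 intr=7.2215 cont=9.4701 V=9.4701[hold]; j=2 S=133.8900 intr=0.0000 cont=1.8946 V=1.8946[hold]; j=3 S=153.6141 intr=0.0000 cont=0.0000 V=0.0000[hold]; j=4 S=176.2439 intr=0.0000 cont=0.0000 V=0.0000[hold]  S*(4)=101.7144
k=3: j=0 S=108.9491 intr=14.9709 cont=15.9873 V=15.9873[hold]; j=1 S=124.9990 intr=0.0000 cont=5.7736 V=5.7736[hold]; j=2 S=143.4134 intr=0.0000 cont=0.9704 V=0.9704[hold]; j=3 S=164.5404 intr=0.0000 cont=0.0000 V=0.0000[hold]  S*(3)=-
k=2: j=0 S=116.6985 intr=7.2215 cont=11.0014 V=11.0014[hold]; j=1 S=133.8900 intr=0.0000 cont=3.4300 V=3.4300[hold]; j=2 S=153.6141 intr=0.0000 cont=0.4971 V=0.4971[hold]  S*(2)=-
k=1: j=0 S=124.9990 intr=0.0000 cont=7.3059 V=7.3059[hold]; j=1 S=143.4134 intr=0.0000 cont=1.9990 V=1.9990[hold]  S*(1)=-
k=0: j=0 S=133.8900 intr=0.0000 cont=4.7159 V=4.7159[hold]  S*(0)=-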